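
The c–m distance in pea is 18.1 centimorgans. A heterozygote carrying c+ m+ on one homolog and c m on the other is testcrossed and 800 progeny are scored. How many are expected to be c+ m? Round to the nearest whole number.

72

A map distance of 18.1 centimorgans corresponds to a recombination frequency of 0.181.
The F1 is c+ m+ / c m, so c+ m is a recombinant gamete class with expected frequency r/2 = 0.181/2 = 0.0905.
Expected number = 0.0905 × 800 = 72.40 ≈ 72.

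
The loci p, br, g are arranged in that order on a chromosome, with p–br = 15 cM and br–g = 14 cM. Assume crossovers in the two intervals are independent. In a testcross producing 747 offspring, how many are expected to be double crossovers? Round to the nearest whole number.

16

Map distances give recombination frequencies of 0.150 and 0.140 for the two intervals.
With no interference, expected double-crossover frequency = 0.150 × 0.140 = 0.02100.
Expected number = 0.02100 × 747 = 15.69 ≈ 16.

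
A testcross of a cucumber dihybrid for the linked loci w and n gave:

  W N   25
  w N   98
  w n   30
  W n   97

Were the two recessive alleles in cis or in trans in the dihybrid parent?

trans

The two most frequent classes are W n (97) and w N (98); these are the parental (non-recombinant) types.
So the F1 carried W n on one chromosome and w N on the other — the recessive alleles are on opposite chromosomes (trans / repulsion).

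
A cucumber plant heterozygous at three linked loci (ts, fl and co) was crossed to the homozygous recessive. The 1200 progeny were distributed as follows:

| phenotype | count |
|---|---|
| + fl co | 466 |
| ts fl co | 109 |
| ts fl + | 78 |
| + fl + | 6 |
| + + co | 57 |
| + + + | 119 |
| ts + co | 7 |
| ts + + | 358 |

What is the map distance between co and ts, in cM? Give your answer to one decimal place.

The two most frequent reciprocal classes, + fl co and ts + +, are the parental types, so the F1 was + fl co / ts + +.
The two rarest classes, + fl + and ts + co, are the double crossovers. Comparing them with the parentals, only the co allele has switched, so co is the middle locus and the order is ts – co – fl.
Crossovers in the ts–co interval produce the single-crossover classes ts fl co and + + + (109 + 119 = 228) plus the double crossovers (13).
RF(ts–co) = (228 + 13) / 1200 = 241/1200 = 0.2008 → 20.1 cM.

20.1 cM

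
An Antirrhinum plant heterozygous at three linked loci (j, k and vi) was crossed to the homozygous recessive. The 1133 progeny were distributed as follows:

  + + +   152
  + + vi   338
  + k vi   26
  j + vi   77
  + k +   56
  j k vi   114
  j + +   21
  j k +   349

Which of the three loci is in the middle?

k

The two most frequent reciprocal classes, + + vi and j k +, are the parental types, so the F1 was + + vi / j k +.
The two rarest classes, + k vi and j + +, are the double crossovers. Comparing them with the parentals, only the k allele has switched, so k is the middle locus and the order is j – k – vi.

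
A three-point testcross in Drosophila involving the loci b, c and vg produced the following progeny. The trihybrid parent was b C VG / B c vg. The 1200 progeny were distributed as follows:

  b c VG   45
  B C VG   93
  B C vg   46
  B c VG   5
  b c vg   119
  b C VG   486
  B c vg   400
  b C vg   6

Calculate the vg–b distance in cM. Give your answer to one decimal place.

18.6 cM

The two rarest classes, b C vg and B c VG, are the double crossovers. Comparing them with the parentals, only the vg allele has switched, so vg is the middle locus and the order is b – vg – c.
Crossovers in the b–vg interval produce the single-crossover classes B C VG and b c vg (93 + 119 = 212) plus the double crossovers (11).
RF(b–vg) = (212 + 11) / 1200 = 223/1200 = 0.1858 → 18.6 cM.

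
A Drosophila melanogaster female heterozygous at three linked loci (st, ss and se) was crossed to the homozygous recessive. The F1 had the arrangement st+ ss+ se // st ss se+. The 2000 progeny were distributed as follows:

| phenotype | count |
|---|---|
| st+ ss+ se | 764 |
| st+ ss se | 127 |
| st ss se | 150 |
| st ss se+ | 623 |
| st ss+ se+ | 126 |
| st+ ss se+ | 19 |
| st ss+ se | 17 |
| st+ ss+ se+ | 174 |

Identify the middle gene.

st

The two rarest classes, st ss+ se and st+ ss se+, are the double crossovers. Comparing them with the parentals, only the st allele has switched, so st is the middle locus and the order is se – st – ss.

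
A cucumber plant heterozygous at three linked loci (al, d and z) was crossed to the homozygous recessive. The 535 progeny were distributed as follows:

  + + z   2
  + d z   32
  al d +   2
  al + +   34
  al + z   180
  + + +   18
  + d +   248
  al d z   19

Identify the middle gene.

al

The two most frequent reciprocal classes, + d + and al + z, are the parental types, so the F1 was + d + / al + z.
The two rarest classes, al d + and + + z, are the double crossovers. Comparing them with the parentals, only the al allele has switched, so al is the middle locus and the order is z – al – d.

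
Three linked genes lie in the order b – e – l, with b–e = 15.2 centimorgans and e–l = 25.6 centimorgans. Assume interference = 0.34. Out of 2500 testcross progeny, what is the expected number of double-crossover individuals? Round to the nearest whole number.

64

Map distances give recombination frequencies of 0.152 and 0.256 for the two intervals.
With interference 0.34 (so coincidence = 0.66), expected double-crossover frequency = 0.152 × 0.256 × 0.66 = 0.02568.
Expected number = 0.02568 × 2500 = 64.20 ≈ 64.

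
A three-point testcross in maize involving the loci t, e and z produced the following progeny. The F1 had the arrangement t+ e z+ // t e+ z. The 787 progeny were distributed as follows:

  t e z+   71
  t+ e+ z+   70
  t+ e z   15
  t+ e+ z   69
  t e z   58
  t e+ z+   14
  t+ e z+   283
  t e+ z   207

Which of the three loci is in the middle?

z

The two rarest classes, t+ e z and t e+ z+, are the double crossovers. Comparing them with the parentals, only the z allele has switched, so z is the middle locus and the order is e – z – t.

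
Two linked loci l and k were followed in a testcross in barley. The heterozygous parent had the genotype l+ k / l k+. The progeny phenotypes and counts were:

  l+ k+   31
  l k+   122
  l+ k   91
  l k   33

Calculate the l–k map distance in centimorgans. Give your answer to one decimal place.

23.1 centimorgans

The recombinant classes are l+ k+ and l k: 31 + 33 = 64.
Recombination frequency = 64/277 = 0.2310 ≈ 23.1%, i.e. 23.1 centimorgans.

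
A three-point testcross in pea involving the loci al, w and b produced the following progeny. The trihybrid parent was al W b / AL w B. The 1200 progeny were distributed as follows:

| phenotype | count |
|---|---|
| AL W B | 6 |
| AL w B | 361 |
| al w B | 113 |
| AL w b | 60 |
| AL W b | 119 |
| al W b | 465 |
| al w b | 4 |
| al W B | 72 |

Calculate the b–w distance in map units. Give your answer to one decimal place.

The two rarest classes, al w b and AL W B, are the double crossovers. Comparing them with the parentals, only the w allele has switched, so w is the middle locus and the order is b – w – al.
Crossovers in the b–w interval produce the single-crossover classes al W B and AL w b (72 + 60 = 132) plus the double crossovers (10).
RF(b–w) = (132 + 10) / 1200 = 142/1200 = 0.1183 → 11.8 map units.

11.8 map units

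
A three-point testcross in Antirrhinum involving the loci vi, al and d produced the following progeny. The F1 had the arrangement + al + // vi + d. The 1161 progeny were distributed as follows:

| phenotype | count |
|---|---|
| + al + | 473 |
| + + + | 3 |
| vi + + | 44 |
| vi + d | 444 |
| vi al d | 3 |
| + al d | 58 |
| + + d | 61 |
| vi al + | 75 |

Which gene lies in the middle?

The two rarest classes, + + + and vi al d, are the double crossovers. Comparing them with the parentals, only the al allele has switched, so al is the middle locus and the order is d – al – vi.

al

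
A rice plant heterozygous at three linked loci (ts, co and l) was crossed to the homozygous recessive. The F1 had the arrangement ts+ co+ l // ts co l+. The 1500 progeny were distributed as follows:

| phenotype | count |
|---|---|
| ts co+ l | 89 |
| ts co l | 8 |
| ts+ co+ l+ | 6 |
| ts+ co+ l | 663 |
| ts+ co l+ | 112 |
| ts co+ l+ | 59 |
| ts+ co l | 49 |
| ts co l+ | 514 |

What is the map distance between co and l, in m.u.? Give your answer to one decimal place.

The two rarest classes, ts+ co+ l+ and ts co l, are the double crossovers. Comparing them with the parentals, only the l allele has switched, so l is the middle locus and the order is ts – l – co.
Crossovers in the l–co interval produce the single-crossover classes ts+ co l and ts co+ l+ (49 + 59 = 108) plus the double crossovers (14).
RF(l–co) = (108 + 14) / 1500 = 122/1500 = 0.0813 → 8.1 m.u.

8.1 m.u.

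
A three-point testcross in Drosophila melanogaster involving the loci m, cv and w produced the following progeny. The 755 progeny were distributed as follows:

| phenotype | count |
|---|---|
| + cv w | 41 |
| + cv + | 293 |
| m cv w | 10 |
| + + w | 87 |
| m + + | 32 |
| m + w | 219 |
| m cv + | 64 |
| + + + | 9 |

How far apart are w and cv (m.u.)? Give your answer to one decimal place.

The two most frequent reciprocal classes, + cv + and m + w, are the parental types, so the F1 was + cv + / m + w.
The two rarest classes, + + + and m cv w, are the double crossovers. Comparing them with the parentals, only the cv allele has switched, so cv is the middle locus and the order is w – cv – m.
Crossovers in the w–cv interval produce the single-crossover classes + cv w and m + + (41 + 32 = 73) plus the double crossovers (19).
RF(w–cv) = (73 + 19) / 755 = 92/755 = 0.1219 → 12.2 m.u.

12.2 m.u.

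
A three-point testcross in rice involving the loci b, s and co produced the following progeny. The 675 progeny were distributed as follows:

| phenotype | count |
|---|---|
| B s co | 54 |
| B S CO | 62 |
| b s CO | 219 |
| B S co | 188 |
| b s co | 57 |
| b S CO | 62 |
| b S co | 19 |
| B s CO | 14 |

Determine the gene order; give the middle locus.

b

The two most frequent reciprocal classes, B S co and b s CO, are the parental types, so the F1 was B S co / b s CO.
The two rarest classes, b S co and B s CO, are the double crossovers. Comparing them with the parentals, only the b allele has switched, so b is the middle locus and the order is s – b – co.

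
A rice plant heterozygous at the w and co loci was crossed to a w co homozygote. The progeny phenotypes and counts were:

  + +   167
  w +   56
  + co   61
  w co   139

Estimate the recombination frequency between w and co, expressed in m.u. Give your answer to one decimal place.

The two most frequent classes, + + (167) and w co (139), are the parental types, so the F1 was + + / w co.
The recombinant classes are + co and w +: 61 + 56 = 117.
Recombination frequency = 117/423 = 0.2766 ≈ 27.7%, i.e. 27.7 m.u.

27.7 m.u.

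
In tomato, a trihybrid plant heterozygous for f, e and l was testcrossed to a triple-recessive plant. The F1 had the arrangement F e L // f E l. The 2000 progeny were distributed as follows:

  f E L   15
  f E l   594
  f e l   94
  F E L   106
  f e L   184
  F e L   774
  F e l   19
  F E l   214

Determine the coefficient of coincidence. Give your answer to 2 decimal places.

The two rarest classes, F e l and f E L, are the double crossovers. Comparing them with the parentals, only the l allele has switched, so l is the middle locus and the order is f – l – e.
f–l: (398 + 34)/2000 = 0.2160; l–e: (200 + 34)/2000 = 0.1170.
Expected DCO frequency = 0.2160 × 0.1170 ≈ 0.02527; observed = 34/2000 ≈ 0.01700.
Coefficient of coincidence = 0.01700/0.02527 ≈ 0.67.

0.67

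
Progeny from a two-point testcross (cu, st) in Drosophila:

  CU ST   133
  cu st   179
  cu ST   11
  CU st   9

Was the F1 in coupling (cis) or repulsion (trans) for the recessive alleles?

cis

The two most frequent classes are CU ST (133) and cu st (179); these are the parental (non-recombinant) types.
So the F1 carried CU ST on one chromosome and cu st on the other — the recessive alleles are on the same chromosome (cis / coupling).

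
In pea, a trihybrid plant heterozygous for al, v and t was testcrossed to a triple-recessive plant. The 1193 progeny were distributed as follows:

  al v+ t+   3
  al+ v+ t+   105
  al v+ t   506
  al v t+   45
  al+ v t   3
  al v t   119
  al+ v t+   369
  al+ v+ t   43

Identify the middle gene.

The two most frequent reciprocal classes, al+ v t+ and al v+ t, are the parental types, so the F1 was al+ v t+ / al v+ t.
The two rarest classes, al+ v t and al v+ t+, are the double crossovers. Comparing them with the parentals, only the t allele has switched, so t is the middle locus and the order is v – t – al.

t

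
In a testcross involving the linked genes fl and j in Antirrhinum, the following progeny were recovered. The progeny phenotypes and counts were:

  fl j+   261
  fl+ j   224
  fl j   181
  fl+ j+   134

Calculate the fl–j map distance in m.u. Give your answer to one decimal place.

The two most frequent classes, fl+ j (224) and fl j+ (261), are the parental types, so the F1 was fl+ j / fl j+.
The recombinant classes are fl+ j+ and fl j: 134 + 181 = 315.
Recombination frequency = 315/800 = 0.3937 ≈ 39.4%, i.e. 39.4 m.u.

39.4 m.u.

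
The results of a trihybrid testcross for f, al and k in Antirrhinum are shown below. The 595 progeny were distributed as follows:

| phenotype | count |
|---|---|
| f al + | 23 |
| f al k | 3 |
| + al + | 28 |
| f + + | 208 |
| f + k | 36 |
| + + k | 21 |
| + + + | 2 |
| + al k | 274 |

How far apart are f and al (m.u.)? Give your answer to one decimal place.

8.2 m.u.

The two most frequent reciprocal classes, f + + and + al k, are the parental types, so the F1 was f + + / + al k.
The two rarest classes, + + + and f al k, are the double crossovers. Comparing them with the parentals, only the f allele has switched, so f is the middle locus and the order is k – f – al.
Crossovers in the f–al interval produce the single-crossover classes f al + and + + k (23 + 21 = 44) plus the double crossovers (5).
RF(f–al) = (44 + 5) / 595 = 49/595 = 0.0824 → 8.2 m.u.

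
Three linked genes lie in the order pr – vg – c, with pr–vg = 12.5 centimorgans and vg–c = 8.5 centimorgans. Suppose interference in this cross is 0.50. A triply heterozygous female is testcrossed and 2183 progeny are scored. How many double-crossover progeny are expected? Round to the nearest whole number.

Map distances give recombination frequencies of 0.125 and 0.085 for the two intervals.
With interference 0.50 (so coincidence = 0.50), expected double-crossover frequency = 0.125 × 0.085 × 0.50 = 0.00531.
Expected number = 0.00531 × 2183 = 11.60 ≈ 12.

12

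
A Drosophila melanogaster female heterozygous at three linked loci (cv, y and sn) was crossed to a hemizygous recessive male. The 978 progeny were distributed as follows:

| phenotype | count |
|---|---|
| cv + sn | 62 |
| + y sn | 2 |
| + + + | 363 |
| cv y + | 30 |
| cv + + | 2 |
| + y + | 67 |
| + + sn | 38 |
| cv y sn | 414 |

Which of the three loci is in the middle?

The two most frequent reciprocal classes, + + + and cv y sn, are the parental types, so the F1 was + + + / cv y sn.
The two rarest classes, cv + + and + y sn, are the double crossovers. Comparing them with the parentals, only the cv allele has switched, so cv is the middle locus and the order is sn – cv – y.

cv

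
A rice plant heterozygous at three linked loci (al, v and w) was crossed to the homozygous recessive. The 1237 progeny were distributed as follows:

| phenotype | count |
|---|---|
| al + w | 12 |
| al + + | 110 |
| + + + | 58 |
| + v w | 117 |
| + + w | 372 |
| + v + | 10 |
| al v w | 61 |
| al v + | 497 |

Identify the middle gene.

The two most frequent reciprocal classes, + + w and al v +, are the parental types, so the F1 was + + w / al v +.
The two rarest classes, al + w and + v +, are the double crossovers. Comparing them with the parentals, only the al allele has switched, so al is the middle locus and the order is v – al – w.

al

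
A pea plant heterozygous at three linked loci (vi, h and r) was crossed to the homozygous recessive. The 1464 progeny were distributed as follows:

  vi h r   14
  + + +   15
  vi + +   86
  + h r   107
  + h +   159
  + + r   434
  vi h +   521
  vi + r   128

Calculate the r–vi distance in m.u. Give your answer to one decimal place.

21.6 m.u.

The two most frequent reciprocal classes, vi h + and + + r, are the parental types, so the F1 was vi h + / + + r.
The two rarest classes, vi h r and + + +, are the double crossovers. Comparing them with the parentals, only the r allele has switched, so r is the middle locus and the order is vi – r – h.
Crossovers in the vi–r interval produce the single-crossover classes + h + and vi + r (159 + 128 = 287) plus the double crossovers (29).
RF(vi–r) = (287 + 29) / 1464 = 316/1464 = 0.2158 → 21.6 m.u.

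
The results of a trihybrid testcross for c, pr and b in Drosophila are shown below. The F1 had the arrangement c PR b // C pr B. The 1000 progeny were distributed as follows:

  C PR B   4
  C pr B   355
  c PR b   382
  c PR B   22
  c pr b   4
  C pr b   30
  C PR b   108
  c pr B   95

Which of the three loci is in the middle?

The two rarest classes, c pr b and C PR B, are the double crossovers. Comparing them with the parentals, only the pr allele has switched, so pr is the middle locus and the order is c – pr – b.

pr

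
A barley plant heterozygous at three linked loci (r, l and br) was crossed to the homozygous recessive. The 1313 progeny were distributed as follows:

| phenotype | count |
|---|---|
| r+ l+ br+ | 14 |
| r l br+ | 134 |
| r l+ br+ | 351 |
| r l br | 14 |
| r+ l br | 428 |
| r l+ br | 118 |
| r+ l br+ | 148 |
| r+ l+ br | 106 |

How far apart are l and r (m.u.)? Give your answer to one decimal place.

The two most frequent reciprocal classes, r l+ br+ and r+ l br, are the parental types, so the F1 was r l+ br+ / r+ l br.
The two rarest classes, r+ l+ br+ and r l br, are the double crossovers. Comparing them with the parentals, only the r allele has switched, so r is the middle locus and the order is br – r – l.
Crossovers in the r–l interval produce the single-crossover classes r l br+ and r+ l+ br (134 + 106 = 240) plus the double crossovers (28).
RF(r–l) = (240 + 28) / 1313 = 268/1313 = 0.2041 → 20.4 m.u.

20.4 m.u.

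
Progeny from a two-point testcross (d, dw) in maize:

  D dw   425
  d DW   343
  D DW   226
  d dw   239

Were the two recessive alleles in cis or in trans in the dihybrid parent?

trans

The two most frequent classes are D dw (425) and d DW (343); these are the parental (non-recombinant) types.
So the F1 carried D dw on one chromosome and d DW on the other — the recessive alleles are on opposite chromosomes (trans / repulsion).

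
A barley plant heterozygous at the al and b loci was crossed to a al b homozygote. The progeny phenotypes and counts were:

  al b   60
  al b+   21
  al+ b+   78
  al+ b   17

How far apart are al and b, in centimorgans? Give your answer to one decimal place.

21.6 centimorgans

The two most frequent classes, al+ b+ (78) and al b (60), are the parental types, so the F1 was al+ b+ / al b.
The recombinant classes are al+ b and al b+: 17 + 21 = 38.
Recombination frequency = 38/176 = 0.2159 ≈ 21.6%, i.e. 21.6 centimorgans.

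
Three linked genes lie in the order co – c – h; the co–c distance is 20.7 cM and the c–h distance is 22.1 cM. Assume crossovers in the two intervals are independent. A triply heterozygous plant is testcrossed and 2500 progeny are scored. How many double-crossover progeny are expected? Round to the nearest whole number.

Map distances give recombination frequencies of 0.207 and 0.221 for the two intervals.
With no interference, expected double-crossover frequency = 0.207 × 0.221 = 0.04575.
Expected number = 0.04575 × 2500 = 114.37 ≈ 114.

114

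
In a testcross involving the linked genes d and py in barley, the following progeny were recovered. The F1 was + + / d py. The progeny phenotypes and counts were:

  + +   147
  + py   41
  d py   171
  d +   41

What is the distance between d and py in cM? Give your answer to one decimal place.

The recombinant classes are + py and d +: 41 + 41 = 82.
Recombination frequency = 82/400 = 0.2050 ≈ 20.5%, i.e. 20.5 cM.

20.5 cM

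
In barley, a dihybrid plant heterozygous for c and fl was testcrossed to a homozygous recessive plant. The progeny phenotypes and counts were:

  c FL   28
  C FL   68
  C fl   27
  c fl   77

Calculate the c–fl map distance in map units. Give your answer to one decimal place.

The two most frequent classes, C FL (68) and c fl (77), are the parental types, so the F1 was C FL / c fl.
The recombinant classes are C fl and c FL: 27 + 28 = 55.
Recombination frequency = 55/200 = 0.2750 ≈ 27.5%, i.e. 27.5 map units.

27.5 map units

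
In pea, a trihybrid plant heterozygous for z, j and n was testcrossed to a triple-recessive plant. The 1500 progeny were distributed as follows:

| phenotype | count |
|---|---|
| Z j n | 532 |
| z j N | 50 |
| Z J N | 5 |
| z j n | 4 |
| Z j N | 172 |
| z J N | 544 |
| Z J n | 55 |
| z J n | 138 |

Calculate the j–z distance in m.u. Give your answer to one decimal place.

The two most frequent reciprocal classes, Z j n and z J N, are the parental types, so the F1 was Z j n / z J N.
The two rarest classes, z j n and Z J N, are the double crossovers. Comparing them with the parentals, only the z allele has switched, so z is the middle locus and the order is j – z – n.
Crossovers in the j–z interval produce the single-crossover classes Z J n and z j N (55 + 50 = 105) plus the double crossovers (9).
RF(j–z) = (105 + 9) / 1500 = 114/1500 = 0.0760 → 7.6 m.u.

7.6 m.u.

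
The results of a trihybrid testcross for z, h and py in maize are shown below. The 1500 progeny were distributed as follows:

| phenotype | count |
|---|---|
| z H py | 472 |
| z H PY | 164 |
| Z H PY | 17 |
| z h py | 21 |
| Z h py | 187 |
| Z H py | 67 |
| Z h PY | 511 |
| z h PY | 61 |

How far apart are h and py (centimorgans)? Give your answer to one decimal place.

25.9 centimorgans

The two most frequent reciprocal classes, z H py and Z h PY, are the parental types, so the F1 was z H py / Z h PY.
The two rarest classes, z h py and Z H PY, are the double crossovers. Comparing them with the parentals, only the h allele has switched, so h is the middle locus and the order is py – h – z.
Crossovers in the py–h interval produce the single-crossover classes z H PY and Z h py (164 + 187 = 351) plus the double crossovers (38).
RF(py–h) = (351 + 38) / 1500 = 389/1500 = 0.2593 → 25.9 centimorgans.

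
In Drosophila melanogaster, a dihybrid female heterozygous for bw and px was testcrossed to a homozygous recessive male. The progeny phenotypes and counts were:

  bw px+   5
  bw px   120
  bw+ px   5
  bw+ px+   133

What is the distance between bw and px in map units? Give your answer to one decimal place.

The two most frequent classes, bw+ px+ (133) and bw px (120), are the parental types, so the F1 was bw+ px+ / bw px.
The recombinant classes are bw+ px and bw px+: 5 + 5 = 10.
Recombination frequency = 10/263 = 0.0380 ≈ 3.8%, i.e. 3.8 map units.

3.8 map units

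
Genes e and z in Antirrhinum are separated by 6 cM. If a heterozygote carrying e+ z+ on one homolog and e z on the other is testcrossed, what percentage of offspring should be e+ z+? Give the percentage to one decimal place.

47.0%

A map distance of 6 cM corresponds to a recombination frequency of 0.060.
The F1 is e+ z+ / e z, so e+ z+ is a parental gamete class with expected frequency (1 − r)/2 = 0.940/2 = 0.4700.
That is 0.4700 = 47.0% of the progeny.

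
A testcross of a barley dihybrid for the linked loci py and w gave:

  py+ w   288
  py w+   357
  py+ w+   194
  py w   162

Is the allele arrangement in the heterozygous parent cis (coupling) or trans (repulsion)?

The two most frequent classes are py+ w (288) and py w+ (357); these are the parental (non-recombinant) types.
So the F1 carried py+ w on one chromosome and py w+ on the other — the recessive alleles are on opposite chromosomes (trans / repulsion).

trans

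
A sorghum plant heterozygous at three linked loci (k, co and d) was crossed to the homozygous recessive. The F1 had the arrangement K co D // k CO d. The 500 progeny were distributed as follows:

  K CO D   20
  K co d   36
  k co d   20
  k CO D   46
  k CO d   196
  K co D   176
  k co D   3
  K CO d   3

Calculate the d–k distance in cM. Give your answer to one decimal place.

17.6 cM

The two rarest classes, k co D and K CO d, are the double crossovers. Comparing them with the parentals, only the k allele has switched, so k is the middle locus and the order is co – k – d.
Crossovers in the k–d interval produce the single-crossover classes K co d and k CO D (36 + 46 = 82) plus the double crossovers (6).
RF(k–d) = (82 + 6) / 500 = 88/500 = 0.1760 → 17.6 cM.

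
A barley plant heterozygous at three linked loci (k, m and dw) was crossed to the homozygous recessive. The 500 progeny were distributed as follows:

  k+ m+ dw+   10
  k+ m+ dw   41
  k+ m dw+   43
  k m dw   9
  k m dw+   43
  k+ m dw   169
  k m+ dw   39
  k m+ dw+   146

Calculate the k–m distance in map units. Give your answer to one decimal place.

The two most frequent reciprocal classes, k+ m dw and k m+ dw+, are the parental types, so the F1 was k+ m dw / k m+ dw+.
The two rarest classes, k m dw and k+ m+ dw+, are the double crossovers. Comparing them with the parentals, only the k allele has switched, so k is the middle locus and the order is dw – k – m.
Crossovers in the k–m interval produce the single-crossover classes k+ m+ dw and k m dw+ (41 + 43 = 84) plus the double crossovers (19).
RF(k–m) = (84 + 19) / 500 = 103/500 = 0.2060 → 20.6 map units.

20.6 map units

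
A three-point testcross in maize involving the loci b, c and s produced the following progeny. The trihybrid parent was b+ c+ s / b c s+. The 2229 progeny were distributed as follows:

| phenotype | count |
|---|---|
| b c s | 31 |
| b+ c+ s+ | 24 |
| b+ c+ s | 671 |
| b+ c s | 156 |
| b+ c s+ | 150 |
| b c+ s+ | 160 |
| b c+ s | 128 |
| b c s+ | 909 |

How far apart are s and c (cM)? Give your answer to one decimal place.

The two rarest classes, b+ c+ s+ and b c s, are the double crossovers. Comparing them with the parentals, only the s allele has switched, so s is the middle locus and the order is c – s – b.
Crossovers in the c–s interval produce the single-crossover classes b+ c s and b c+ s+ (156 + 160 = 316) plus the double crossovers (55).
RF(c–s) = (316 + 55) / 2229 = 371/2229 = 0.1664 → 16.6 cM.

16.6 cM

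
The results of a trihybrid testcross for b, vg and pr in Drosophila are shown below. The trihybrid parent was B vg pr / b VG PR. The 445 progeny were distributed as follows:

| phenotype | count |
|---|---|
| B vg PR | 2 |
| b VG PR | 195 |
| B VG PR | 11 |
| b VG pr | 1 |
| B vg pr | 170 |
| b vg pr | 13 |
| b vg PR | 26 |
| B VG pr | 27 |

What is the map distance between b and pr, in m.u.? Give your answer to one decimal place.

The two rarest classes, B vg PR and b VG pr, are the double crossovers. Comparing them with the parentals, only the pr allele has switched, so pr is the middle locus and the order is vg – pr – b.
Crossovers in the pr–b interval produce the single-crossover classes b vg pr and B VG PR (13 + 11 = 24) plus the double crossovers (3).
RF(pr–b) = (24 + 3) / 445 = 27/445 = 0.0607 → 6.1 m.u.

6.1 m.u.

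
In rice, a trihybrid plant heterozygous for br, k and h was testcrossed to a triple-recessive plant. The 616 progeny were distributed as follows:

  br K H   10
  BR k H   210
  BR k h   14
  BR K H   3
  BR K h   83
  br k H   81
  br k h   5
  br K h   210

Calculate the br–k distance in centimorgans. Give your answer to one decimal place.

27.9 centimorgans

The two most frequent reciprocal classes, br K h and BR k H, are the parental types, so the F1 was br K h / BR k H.
The two rarest classes, br k h and BR K H, are the double crossovers. Comparing them with the parentals, only the k allele has switched, so k is the middle locus and the order is h – k – br.
Crossovers in the k–br interval produce the single-crossover classes BR K h and br k H (83 + 81 = 164) plus the double crossovers (8).
RF(k–br) = (164 + 8) / 616 = 172/616 = 0.2792 → 27.9 centimorgans.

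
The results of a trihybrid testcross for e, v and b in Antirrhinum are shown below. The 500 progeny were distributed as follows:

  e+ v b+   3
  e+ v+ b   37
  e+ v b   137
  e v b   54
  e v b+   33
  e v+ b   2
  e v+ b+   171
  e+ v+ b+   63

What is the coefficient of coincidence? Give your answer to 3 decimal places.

The two most frequent reciprocal classes, e v+ b+ and e+ v b, are the parental types, so the F1 was e v+ b+ / e+ v b.
The two rarest classes, e v+ b and e+ v b+, are the double crossovers. Comparing them with the parentals, only the b allele has switched, so b is the middle locus and the order is e – b – v.
e–b: (117 + 5)/500 = 0.2440; b–v: (70 + 5)/500 = 0.1500.
Expected DCO frequency = 0.2440 × 0.1500 ≈ 0.03660; observed = 5/500 ≈ 0.01000.
Coefficient of coincidence = 0.01000/0.03660 ≈ 0.273.

0.273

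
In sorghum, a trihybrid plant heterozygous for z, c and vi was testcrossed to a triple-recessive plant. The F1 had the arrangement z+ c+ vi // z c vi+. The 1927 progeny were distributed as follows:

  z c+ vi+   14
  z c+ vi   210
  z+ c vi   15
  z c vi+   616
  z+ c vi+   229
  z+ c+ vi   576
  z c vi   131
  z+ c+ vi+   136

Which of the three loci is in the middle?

c

The two rarest classes, z+ c vi and z c+ vi+, are the double crossovers. Comparing them with the parentals, only the c allele has switched, so c is the middle locus and the order is z – c – vi.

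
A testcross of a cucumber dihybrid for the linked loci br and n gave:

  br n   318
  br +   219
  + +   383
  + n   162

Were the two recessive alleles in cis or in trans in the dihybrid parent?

cis

The two most frequent classes are + + (383) and br n (318); these are the parental (non-recombinant) types.
So the F1 carried + + on one chromosome and br n on the other — the recessive alleles are on the same chromosome (cis / coupling).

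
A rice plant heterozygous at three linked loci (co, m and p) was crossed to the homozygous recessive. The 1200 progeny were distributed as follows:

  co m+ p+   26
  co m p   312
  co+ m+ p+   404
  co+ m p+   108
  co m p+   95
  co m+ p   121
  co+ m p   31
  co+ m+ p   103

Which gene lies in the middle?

The two most frequent reciprocal classes, co m p and co+ m+ p+, are the parental types, so the F1 was co m p / co+ m+ p+.
The two rarest classes, co+ m p and co m+ p+, are the double crossovers. Comparing them with the parentals, only the co allele has switched, so co is the middle locus and the order is m – co – p.

co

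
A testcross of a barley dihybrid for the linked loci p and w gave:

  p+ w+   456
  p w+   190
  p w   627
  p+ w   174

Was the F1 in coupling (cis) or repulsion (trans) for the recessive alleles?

The two most frequent classes are p+ w+ (456) and p w (627); these are the parental (non-recombinant) types.
So the F1 carried p+ w+ on one chromosome and p w on the other — the recessive alleles are on the same chromosome (cis / coupling).

cis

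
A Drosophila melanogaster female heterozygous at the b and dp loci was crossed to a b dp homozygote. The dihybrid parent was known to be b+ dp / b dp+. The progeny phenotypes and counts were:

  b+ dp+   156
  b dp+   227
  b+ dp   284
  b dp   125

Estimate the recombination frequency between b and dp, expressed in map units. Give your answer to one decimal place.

The recombinant classes are b+ dp+ and b dp: 156 + 125 = 281.
Recombination frequency = 281/792 = 0.3548 ≈ 35.5%, i.e. 35.5 map units.

35.5 map units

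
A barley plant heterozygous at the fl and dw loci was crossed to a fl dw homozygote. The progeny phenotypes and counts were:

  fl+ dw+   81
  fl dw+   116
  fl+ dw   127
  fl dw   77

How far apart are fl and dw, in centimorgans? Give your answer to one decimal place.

The two most frequent classes, fl+ dw (127) and fl dw+ (116), are the parental types, so the F1 was fl+ dw / fl dw+.
The recombinant classes are fl+ dw+ and fl dw: 81 + 77 = 158.
Recombination frequency = 158/401 = 0.3940 ≈ 39.4%, i.e. 39.4 centimorgans.

39.4 centimorgans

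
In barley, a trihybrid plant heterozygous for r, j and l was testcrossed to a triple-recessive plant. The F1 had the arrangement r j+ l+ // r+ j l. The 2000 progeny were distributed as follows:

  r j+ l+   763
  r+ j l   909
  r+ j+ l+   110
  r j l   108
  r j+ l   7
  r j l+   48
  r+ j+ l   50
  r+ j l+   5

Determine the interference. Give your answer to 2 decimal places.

0.05

The two rarest classes, r j+ l and r+ j l+, are the double crossovers. Comparing them with the parentals, only the l allele has switched, so l is the middle locus and the order is r – l – j.
r–l: (218 + 12)/2000 = 0.1150; l–j: (98 + 12)/2000 = 0.0550.
Expected DCO frequency = 0.1150 × 0.0550 ≈ 0.00632; observed = 12/2000 ≈ 0.00600.
Coefficient of coincidence = 0.00600/0.00632 ≈ 0.95; interference = 1 − 0.95 = 0.05.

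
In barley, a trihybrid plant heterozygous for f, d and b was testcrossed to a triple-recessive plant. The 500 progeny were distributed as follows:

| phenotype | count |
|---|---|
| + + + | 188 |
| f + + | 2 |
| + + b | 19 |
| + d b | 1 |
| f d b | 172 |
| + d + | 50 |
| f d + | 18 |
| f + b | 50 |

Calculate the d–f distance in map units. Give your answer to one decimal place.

20.6 map units

The two most frequent reciprocal classes, + + + and f d b, are the parental types, so the F1 was + + + / f d b.
The two rarest classes, f + + and + d b, are the double crossovers. Comparing them with the parentals, only the f allele has switched, so f is the middle locus and the order is b – f – d.
Crossovers in the f–d interval produce the single-crossover classes + d + and f + b (50 + 50 = 100) plus the double crossovers (3).
RF(f–d) = (100 + 3) / 500 = 103/500 = 0.2060 → 20.6 map units.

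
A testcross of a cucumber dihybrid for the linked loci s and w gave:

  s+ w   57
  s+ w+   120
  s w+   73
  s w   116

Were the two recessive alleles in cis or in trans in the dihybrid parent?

cis

The two most frequent classes are s+ w+ (120) and s w (116); these are the parental (non-recombinant) types.
So the F1 carried s+ w+ on one chromosome and s w on the other — the recessive alleles are on the same chromosome (cis / coupling).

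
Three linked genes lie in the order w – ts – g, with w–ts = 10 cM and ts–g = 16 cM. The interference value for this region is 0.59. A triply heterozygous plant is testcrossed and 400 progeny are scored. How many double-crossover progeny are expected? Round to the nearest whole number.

Map distances give recombination frequencies of 0.100 and 0.160 for the two intervals.
With interference 0.59 (so coincidence = 0.41), expected double-crossover frequency = 0.100 × 0.160 × 0.41 = 0.00656.
Expected number = 0.00656 × 400 = 2.62 ≈ 3.

3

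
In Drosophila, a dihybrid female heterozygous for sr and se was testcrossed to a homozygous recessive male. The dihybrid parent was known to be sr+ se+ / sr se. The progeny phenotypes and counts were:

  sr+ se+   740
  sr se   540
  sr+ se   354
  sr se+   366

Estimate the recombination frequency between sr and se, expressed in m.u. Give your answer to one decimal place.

36.0 m.u.

The recombinant classes are sr+ se and sr se+: 354 + 366 = 720.
Recombination frequency = 720/2000 = 0.3600 ≈ 36.0%, i.e. 36.0 m.u.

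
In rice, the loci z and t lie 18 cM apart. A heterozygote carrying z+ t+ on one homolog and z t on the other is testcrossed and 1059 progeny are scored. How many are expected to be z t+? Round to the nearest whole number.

95

A map distance of 18 cM corresponds to a recombination frequency of 0.180.
The F1 is z+ t+ / z t, so z t+ is a recombinant gamete class with expected frequency r/2 = 0.180/2 = 0.0900.
Expected number = 0.0900 × 1059 = 95.31 ≈ 95.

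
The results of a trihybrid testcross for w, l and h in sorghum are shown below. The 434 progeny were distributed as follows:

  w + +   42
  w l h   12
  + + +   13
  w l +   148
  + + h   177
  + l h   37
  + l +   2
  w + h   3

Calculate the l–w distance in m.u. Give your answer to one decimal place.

19.4 m.u.

The two most frequent reciprocal classes, w l + and + + h, are the parental types, so the F1 was w l + / + + h.
The two rarest classes, + l + and w + h, are the double crossovers. Comparing them with the parentals, only the w allele has switched, so w is the middle locus and the order is l – w – h.
Crossovers in the l–w interval produce the single-crossover classes w + + and + l h (42 + 37 = 79) plus the double crossovers (5).
RF(l–w) = (79 + 5) / 434 = 84/434 = 0.1935 → 19.4 m.u.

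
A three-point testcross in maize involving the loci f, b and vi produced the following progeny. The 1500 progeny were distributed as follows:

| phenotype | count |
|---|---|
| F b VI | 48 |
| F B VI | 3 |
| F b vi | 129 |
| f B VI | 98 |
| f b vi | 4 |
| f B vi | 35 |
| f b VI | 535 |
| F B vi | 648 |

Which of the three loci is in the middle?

The two most frequent reciprocal classes, F B vi and f b VI, are the parental types, so the F1 was F B vi / f b VI.
The two rarest classes, F B VI and f b vi, are the double crossovers. Comparing them with the parentals, only the vi allele has switched, so vi is the middle locus and the order is b – vi – f.

vi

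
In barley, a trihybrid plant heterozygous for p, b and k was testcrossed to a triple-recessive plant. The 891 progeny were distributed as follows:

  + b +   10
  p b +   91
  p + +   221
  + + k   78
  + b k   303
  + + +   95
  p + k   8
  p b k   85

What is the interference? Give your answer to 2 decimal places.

The two most frequent reciprocal classes, p + + and + b k, are the parental types, so the F1 was p + + / + b k.
The two rarest classes, p + k and + b +, are the double crossovers. Comparing them with the parentals, only the k allele has switched, so k is the middle locus and the order is b – k – p.
b–k: (169 + 18)/891 = 0.2099; k–p: (180 + 18)/891 = 0.2222.
Expected DCO frequency = 0.2099 × 0.2222 ≈ 0.04664; observed = 18/891 ≈ 0.02020.
Coefficient of coincidence = 0.02020/0.04664 ≈ 0.43; interference = 1 − 0.43 = 0.57.

0.57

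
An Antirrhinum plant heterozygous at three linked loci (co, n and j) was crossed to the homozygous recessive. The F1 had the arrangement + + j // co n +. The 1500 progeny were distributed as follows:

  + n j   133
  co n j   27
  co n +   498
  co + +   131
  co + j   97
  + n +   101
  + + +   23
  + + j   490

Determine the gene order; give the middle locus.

The two rarest classes, + + + and co n j, are the double crossovers. Comparing them with the parentals, only the j allele has switched, so j is the middle locus and the order is co – j – n.

j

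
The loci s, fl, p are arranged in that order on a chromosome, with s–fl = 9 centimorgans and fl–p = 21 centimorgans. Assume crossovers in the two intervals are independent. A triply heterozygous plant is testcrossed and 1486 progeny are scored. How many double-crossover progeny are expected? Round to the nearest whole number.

28

Map distances give recombination frequencies of 0.090 and 0.210 for the two intervals.
With no interference, expected double-crossover frequency = 0.090 × 0.210 = 0.01890.
Expected number = 0.01890 × 1486 = 28.09 ≈ 28.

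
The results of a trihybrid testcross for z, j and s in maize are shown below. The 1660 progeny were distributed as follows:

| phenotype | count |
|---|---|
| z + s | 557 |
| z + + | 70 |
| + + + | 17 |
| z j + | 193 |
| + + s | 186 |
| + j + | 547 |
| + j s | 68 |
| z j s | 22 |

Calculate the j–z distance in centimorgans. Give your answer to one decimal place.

25.2 centimorgans

The two most frequent reciprocal classes, z + s and + j +, are the parental types, so the F1 was z + s / + j +.
The two rarest classes, z j s and + + +, are the double crossovers. Comparing them with the parentals, only the j allele has switched, so j is the middle locus and the order is s – j – z.
Crossovers in the j–z interval produce the single-crossover classes + + s and z j + (186 + 193 = 379) plus the double crossovers (39).
RF(j–z) = (379 + 39) / 1660 = 418/1660 = 0.2518 → 25.2 centimorgans.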